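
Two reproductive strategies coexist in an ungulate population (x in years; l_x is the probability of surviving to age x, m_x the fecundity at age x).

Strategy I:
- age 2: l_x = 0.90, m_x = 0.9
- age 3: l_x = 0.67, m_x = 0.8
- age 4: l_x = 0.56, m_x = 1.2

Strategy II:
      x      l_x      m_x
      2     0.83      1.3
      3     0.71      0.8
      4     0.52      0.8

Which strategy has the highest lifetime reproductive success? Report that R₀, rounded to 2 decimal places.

Strategy I: R₀ = 0.90×0.9 + 0.67×0.8 + 0.56×1.2 = 2.0180
Strategy II: R₀ = 0.83×1.3 + 0.71×0.8 + 0.52×0.8 = 2.0630
Highest R₀: strategy II with 2.0630.

2.06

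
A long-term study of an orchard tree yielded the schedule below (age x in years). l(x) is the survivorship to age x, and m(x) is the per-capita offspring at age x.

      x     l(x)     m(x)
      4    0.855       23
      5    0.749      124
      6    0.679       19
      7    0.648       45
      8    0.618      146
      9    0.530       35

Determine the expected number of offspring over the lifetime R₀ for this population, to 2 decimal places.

263.38

R₀ = Σ l(x) m(x):
  age 4: 0.855 × 23 = 19.6650
  age 5: 0.749 × 124 = 92.8760
  age 6: 0.679 × 19 = 12.9010
  age 7: 0.648 × 45 = 29.1600
  age 8: 0.618 × 146 = 90.2280
  age 9: 0.530 × 35 = 18.5500
R₀ = 19.6650 + 92.8760 + 12.9010 + 29.1600 + 90.2280 + 18.5500 = 263.3800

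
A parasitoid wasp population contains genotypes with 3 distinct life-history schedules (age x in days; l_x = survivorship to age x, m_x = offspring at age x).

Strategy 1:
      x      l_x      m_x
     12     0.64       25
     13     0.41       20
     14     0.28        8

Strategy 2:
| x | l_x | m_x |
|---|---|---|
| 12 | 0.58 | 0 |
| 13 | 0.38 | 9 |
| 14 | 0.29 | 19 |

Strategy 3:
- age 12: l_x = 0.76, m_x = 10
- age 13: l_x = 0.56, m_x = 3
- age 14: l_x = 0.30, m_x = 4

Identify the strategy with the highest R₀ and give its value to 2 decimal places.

Strategy 1: R₀ = 0.64×25 + 0.41×20 + 0.28×8 = 26.4400
Strategy 2: R₀ = 0.58×0 + 0.38×9 + 0.29×19 = 8.9300
Strategy 3: R₀ = 0.76×10 + 0.56×3 + 0.30×4 = 10.4800
Highest R₀: strategy 1 with 26.4400.

26.44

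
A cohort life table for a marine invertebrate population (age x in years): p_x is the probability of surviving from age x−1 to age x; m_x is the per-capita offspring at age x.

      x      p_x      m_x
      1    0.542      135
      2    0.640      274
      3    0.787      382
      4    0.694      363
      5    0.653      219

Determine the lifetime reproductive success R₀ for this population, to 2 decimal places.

368.37

Survivorship from birth: l_x = p_1·p_2·…·p_x.
  l_1 = 0.54200
  l_2 = 0.34688
  l_3 = 0.27299
  l_4 = 0.18946
  l_5 = 0.12372
R₀ = Σ l_x m_x:
  age 1: 0.54200 × 135 = 73.1700
  age 2: 0.34688 × 274 = 95.0451
  age 3: 0.27299 × 382 = 104.2822
  age 4: 0.18946 × 363 = 68.7740
  age 5: 0.12372 × 219 = 27.0947
R₀ = 73.1700 + 95.0451 + 104.2822 + 68.7740 + 27.0947 = 368.3660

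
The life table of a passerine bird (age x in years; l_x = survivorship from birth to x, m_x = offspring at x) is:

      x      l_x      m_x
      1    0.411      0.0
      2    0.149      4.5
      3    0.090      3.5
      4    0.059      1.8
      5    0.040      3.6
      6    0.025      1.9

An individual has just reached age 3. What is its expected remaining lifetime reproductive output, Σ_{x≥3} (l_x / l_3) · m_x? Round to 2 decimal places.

l_3 = 0.090. Conditional survival from age 3 to x is l_x / l_3.
  x=3: (0.090/0.090) × 3.5 = 3.5000
  x=4: (0.059/0.090) × 1.8 = 1.1800
  x=5: (0.040/0.090) × 3.6 = 1.6000
  x=6: (0.025/0.090) × 1.9 = 0.5278
Sum = 3.5000 + 1.1800 + 1.6000 + 0.5278 = 6.8078

6.81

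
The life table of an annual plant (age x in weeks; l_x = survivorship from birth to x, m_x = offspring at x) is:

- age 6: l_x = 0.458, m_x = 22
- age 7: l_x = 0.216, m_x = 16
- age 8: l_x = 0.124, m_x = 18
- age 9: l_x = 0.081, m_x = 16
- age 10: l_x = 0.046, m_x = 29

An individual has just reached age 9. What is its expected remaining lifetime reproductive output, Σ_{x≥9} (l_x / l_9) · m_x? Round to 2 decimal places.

l_9 = 0.081. Conditional survival from age 9 to x is l_x / l_9.
  x=9: (0.081/0.081) × 16 = 16.0000
  x=10: (0.046/0.081) × 29 = 16.4691
Sum = 16.0000 + 16.4691 = 32.4691

32.47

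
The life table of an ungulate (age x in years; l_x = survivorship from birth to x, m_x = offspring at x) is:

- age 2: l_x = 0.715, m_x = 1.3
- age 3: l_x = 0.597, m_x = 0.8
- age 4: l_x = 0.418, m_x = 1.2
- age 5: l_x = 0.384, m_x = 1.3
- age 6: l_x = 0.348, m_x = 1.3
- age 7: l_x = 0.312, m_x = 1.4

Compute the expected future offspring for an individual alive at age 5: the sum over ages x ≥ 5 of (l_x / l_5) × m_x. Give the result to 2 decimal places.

3.62

l_5 = 0.384. Conditional survival from age 5 to x is l_x / l_5.
  x=5: (0.384/0.384) × 1.3 = 1.3000
  x=6: (0.348/0.384) × 1.3 = 1.1781
  x=7: (0.312/0.384) × 1.4 = 1.1375
Sum = 1.3000 + 1.1781 + 1.1375 = 3.6156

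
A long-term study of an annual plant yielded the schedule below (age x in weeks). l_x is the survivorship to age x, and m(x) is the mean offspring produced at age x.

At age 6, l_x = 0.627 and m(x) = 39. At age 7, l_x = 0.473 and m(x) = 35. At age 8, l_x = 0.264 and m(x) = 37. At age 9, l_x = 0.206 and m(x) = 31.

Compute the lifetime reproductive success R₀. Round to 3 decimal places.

57.162

R₀ = Σ l_x m(x):
  age 6: 0.627 × 39 = 24.4530
  age 7: 0.473 × 35 = 16.5550
  age 8: 0.264 × 37 = 9.7680
  age 9: 0.206 × 31 = 6.3860
R₀ = 24.4530 + 16.5550 + 9.7680 + 6.3860 = 57.1620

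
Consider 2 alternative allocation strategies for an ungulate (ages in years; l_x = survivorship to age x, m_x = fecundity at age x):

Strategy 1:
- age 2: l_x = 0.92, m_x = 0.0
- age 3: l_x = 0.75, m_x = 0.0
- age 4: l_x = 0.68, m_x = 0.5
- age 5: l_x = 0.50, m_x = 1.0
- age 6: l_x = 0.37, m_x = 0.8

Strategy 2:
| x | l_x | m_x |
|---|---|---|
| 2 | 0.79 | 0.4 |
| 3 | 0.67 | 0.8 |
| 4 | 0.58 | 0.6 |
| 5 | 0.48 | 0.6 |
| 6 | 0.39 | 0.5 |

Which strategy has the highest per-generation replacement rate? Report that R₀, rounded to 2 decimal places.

1.68

Strategy 1: R₀ = 0.92×0.0 + 0.75×0.0 + 0.68×0.5 + 0.50×1.0 + 0.37×0.8 = 1.1360
Strategy 2: R₀ = 0.79×0.4 + 0.67×0.8 + 0.58×0.6 + 0.48×0.6 + 0.39×0.5 = 1.6830
Highest R₀: strategy 2 with 1.6830.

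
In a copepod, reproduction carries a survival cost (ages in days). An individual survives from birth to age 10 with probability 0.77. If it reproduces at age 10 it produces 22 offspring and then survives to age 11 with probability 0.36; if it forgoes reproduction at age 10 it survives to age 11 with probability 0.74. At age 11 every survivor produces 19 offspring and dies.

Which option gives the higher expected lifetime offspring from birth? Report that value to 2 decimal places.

22.21

breed at age 10: R₀ = 0.77 × (22 + 0.36 × 19) = 0.77 × 28.8400 = 22.2068
delay to age 11: R₀ = 0.77 × (0.74 × 19) = 0.77 × 14.0600 = 10.8262
Higher: breed at age 10 (22.2068).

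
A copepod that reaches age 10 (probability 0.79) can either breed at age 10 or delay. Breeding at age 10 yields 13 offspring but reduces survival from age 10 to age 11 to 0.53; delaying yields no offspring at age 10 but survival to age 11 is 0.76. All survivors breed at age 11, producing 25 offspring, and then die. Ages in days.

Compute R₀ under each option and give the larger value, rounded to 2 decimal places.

breed at age 10: R₀ = 0.79 × (13 + 0.53 × 25) = 0.79 × 26.2500 = 20.7375
delay to age 11: R₀ = 0.79 × (0.76 × 25) = 0.79 × 19.0000 = 15.0100
Higher: breed at age 10 (20.7375).

20.74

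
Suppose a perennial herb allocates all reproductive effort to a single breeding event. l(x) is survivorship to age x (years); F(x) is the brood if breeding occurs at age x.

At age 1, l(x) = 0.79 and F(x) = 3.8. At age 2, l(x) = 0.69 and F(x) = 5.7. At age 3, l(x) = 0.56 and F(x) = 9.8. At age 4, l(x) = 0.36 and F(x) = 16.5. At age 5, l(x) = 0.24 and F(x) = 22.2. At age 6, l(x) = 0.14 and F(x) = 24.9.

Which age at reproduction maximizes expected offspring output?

4

Expected offspring if breeding at age x = l(x) × F(x):
  age 1: 0.79 × 3.8 = 3.002
  age 2: 0.69 × 5.7 = 3.933
  age 3: 0.56 × 9.8 = 5.488
  age 4: 0.36 × 16.5 = 5.940
  age 5: 0.24 × 22.2 = 5.328
  age 6: 0.14 × 24.9 = 3.486
Maximum at age 4 (5.940).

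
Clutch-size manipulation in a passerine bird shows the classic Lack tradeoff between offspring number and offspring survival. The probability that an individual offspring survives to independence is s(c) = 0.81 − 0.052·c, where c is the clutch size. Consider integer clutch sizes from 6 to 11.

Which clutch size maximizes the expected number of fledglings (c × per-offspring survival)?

Expected fledglings = c × s(c):
  c=6: 6 × 0.498 = 2.988
  c=7: 7 × 0.446 = 3.122
  c=8: 8 × 0.394 = 3.152
  c=9: 9 × 0.342 = 3.078
  c=10: 10 × 0.290 = 2.900
  c=11: 11 × 0.238 = 2.618
Maximum at c = 8 (3.152 fledglings).

8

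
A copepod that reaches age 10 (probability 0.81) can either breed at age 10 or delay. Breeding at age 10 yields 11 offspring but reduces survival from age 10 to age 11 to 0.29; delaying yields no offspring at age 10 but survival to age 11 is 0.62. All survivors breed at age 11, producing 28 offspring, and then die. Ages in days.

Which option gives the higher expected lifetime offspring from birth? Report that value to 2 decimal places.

breed at age 10: R₀ = 0.81 × (11 + 0.29 × 28) = 0.81 × 19.1200 = 15.4872
delay to age 11: R₀ = 0.81 × (0.62 × 28) = 0.81 × 17.3600 = 14.0616
Higher: breed at age 10 (15.4872).

15.49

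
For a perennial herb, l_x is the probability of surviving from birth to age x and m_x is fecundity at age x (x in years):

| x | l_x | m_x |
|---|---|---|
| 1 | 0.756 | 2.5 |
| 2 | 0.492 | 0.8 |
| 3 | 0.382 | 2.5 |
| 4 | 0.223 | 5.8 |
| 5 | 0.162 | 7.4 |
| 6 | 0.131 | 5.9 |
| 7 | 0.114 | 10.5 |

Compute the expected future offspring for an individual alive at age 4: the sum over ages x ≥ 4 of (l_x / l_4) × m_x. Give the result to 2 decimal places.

20.01

l_4 = 0.223. Conditional survival from age 4 to x is l_x / l_4.
  x=4: (0.223/0.223) × 5.8 = 5.8000
  x=5: (0.162/0.223) × 7.4 = 5.3758
  x=6: (0.131/0.223) × 5.9 = 3.4659
  x=7: (0.114/0.223) × 10.5 = 5.3677
Sum = 5.8000 + 5.3758 + 3.4659 + 5.3677 = 20.0094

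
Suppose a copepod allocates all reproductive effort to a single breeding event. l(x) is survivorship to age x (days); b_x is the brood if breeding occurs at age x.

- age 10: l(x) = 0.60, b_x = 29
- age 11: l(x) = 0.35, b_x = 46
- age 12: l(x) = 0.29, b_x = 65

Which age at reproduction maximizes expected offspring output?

Expected offspring if breeding at age x = l(x) × b_x:
  age 10: 0.60 × 29 = 17.400
  age 11: 0.35 × 46 = 16.100
  age 12: 0.29 × 65 = 18.850
Maximum at age 12 (18.850).

12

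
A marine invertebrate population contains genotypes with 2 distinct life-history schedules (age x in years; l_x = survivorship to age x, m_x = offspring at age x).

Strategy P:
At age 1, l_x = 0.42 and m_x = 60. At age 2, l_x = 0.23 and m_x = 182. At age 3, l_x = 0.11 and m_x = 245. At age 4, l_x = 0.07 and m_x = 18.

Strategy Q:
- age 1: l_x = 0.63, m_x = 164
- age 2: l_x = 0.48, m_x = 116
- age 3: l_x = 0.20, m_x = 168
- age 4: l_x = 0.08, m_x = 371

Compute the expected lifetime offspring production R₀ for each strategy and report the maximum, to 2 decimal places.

222.28

Strategy P: R₀ = 0.42×60 + 0.23×182 + 0.11×245 + 0.07×18 = 95.2700
Strategy Q: R₀ = 0.63×164 + 0.48×116 + 0.20×168 + 0.08×371 = 222.2800
Highest R₀: strategy Q with 222.2800.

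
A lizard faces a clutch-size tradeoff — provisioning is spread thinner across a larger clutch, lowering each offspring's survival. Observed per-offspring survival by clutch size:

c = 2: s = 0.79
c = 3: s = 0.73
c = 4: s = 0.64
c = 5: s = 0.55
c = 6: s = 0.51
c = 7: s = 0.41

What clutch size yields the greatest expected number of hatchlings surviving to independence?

Expected hatchlings surviving to independence = c × s(c):
  c=2: 2 × 0.79 = 1.580
  c=3: 3 × 0.73 = 2.190
  c=4: 4 × 0.64 = 2.560
  c=5: 5 × 0.55 = 2.750
  c=6: 6 × 0.51 = 3.060
  c=7: 7 × 0.41 = 2.870
Maximum at c = 6 (3.060 hatchlings surviving to independence).

6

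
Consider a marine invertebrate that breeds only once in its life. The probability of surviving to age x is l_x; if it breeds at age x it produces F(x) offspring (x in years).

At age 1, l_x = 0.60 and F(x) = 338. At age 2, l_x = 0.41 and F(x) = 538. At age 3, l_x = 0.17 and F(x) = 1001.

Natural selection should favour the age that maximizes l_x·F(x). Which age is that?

2

Expected offspring if breeding at age x = l_x × F(x):
  age 1: 0.60 × 338 = 202.800
  age 2: 0.41 × 538 = 220.580
  age 3: 0.17 × 1001 = 170.170
Maximum at age 2 (220.580).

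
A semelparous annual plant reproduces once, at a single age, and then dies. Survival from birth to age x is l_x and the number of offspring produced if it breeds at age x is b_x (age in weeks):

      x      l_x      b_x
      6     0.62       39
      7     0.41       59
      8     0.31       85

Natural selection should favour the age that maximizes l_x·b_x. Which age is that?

Expected offspring if breeding at age x = l_x × b_x:
  age 6: 0.62 × 39 = 24.180
  age 7: 0.41 × 59 = 24.190
  age 8: 0.31 × 85 = 26.350
Maximum at age 8 (26.350).

8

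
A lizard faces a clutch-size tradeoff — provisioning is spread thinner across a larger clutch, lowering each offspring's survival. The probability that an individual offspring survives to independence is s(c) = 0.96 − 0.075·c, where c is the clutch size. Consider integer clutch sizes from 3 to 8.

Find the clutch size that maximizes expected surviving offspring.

6

Expected surviving offspring = c × s(c):
  c=3: 3 × 0.735 = 2.205
  c=4: 4 × 0.660 = 2.640
  c=5: 5 × 0.585 = 2.925
  c=6: 6 × 0.510 = 3.060
  c=7: 7 × 0.435 = 3.045
  c=8: 8 × 0.360 = 2.880
Maximum at c = 6 (3.060 surviving offspring).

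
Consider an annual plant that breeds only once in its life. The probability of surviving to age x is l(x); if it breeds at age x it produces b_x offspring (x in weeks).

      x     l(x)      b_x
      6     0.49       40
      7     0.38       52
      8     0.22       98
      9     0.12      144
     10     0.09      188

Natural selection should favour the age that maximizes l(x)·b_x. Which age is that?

8

Expected offspring if breeding at age x = l(x) × b_x:
  age 6: 0.49 × 40 = 19.600
  age 7: 0.38 × 52 = 19.760
  age 8: 0.22 × 98 = 21.560
  age 9: 0.12 × 144 = 17.280
  age 10: 0.09 × 188 = 16.920
Maximum at age 8 (21.560).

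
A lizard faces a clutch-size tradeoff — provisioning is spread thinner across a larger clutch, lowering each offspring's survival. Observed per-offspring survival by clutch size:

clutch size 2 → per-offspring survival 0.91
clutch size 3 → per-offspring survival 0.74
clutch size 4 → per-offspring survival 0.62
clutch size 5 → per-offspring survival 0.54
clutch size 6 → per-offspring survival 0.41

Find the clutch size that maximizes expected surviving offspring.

Expected surviving offspring = c × s(c):
  c=2: 2 × 0.91 = 1.820
  c=3: 3 × 0.74 = 2.220
  c=4: 4 × 0.62 = 2.480
  c=5: 5 × 0.54 = 2.700
  c=6: 6 × 0.41 = 2.460
Maximum at c = 5 (2.700 surviving offspring).

5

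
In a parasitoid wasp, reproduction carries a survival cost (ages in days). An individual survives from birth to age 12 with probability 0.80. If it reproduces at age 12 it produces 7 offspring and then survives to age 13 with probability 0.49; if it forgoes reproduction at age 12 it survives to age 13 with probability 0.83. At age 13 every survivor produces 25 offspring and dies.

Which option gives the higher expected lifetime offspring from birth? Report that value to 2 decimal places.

breed at age 12: R₀ = 0.80 × (7 + 0.49 × 25) = 0.80 × 19.2500 = 15.4000
delay to age 13: R₀ = 0.80 × (0.83 × 25) = 0.80 × 20.7500 = 16.6000
Higher: delay to age 13 (16.6000).

16.60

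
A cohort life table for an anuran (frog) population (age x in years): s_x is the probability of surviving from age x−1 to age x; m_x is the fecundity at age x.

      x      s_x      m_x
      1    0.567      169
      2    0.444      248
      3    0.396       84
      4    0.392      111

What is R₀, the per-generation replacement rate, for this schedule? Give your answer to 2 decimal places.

170.97

Survivorship from birth: l_x = s_1·s_2·…·s_x.
  l_1 = 0.56700
  l_2 = 0.25175
  l_3 = 0.09969
  l_4 = 0.03908
R₀ = Σ l_x m_x:
  age 1: 0.56700 × 169 = 95.8230
  age 2: 0.25175 × 248 = 62.4340
  age 3: 0.09969 × 84 = 8.3740
  age 4: 0.03908 × 111 = 4.3379
R₀ = 95.8230 + 62.4340 + 8.3740 + 4.3379 = 170.9688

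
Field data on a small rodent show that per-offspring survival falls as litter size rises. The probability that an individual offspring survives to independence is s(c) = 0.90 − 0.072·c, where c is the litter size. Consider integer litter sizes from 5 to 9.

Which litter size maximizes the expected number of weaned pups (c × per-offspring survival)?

6

Expected weaned pups = c × s(c):
  c=5: 5 × 0.540 = 2.700
  c=6: 6 × 0.468 = 2.808
  c=7: 7 × 0.396 = 2.772
  c=8: 8 × 0.324 = 2.592
  c=9: 9 × 0.252 = 2.268
Maximum at c = 6 (2.808 weaned pups).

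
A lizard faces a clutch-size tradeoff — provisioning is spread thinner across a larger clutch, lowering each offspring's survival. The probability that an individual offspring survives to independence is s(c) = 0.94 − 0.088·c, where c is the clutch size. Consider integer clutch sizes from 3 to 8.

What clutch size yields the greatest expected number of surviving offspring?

Expected surviving offspring = c × s(c):
  c=3: 3 × 0.676 = 2.028
  c=4: 4 × 0.588 = 2.352
  c=5: 5 × 0.500 = 2.500
  c=6: 6 × 0.412 = 2.472
  c=7: 7 × 0.324 = 2.268
  c=8: 8 × 0.236 = 1.888
Maximum at c = 5 (2.500 surviving offspring).

5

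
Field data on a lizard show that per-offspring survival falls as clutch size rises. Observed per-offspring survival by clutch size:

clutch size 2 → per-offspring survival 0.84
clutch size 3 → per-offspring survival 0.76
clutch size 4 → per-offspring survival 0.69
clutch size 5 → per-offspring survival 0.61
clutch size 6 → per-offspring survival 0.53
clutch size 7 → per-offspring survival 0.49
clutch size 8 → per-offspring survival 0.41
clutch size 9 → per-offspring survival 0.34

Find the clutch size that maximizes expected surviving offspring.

Expected surviving offspring = c × s(c):
  c=2: 2 × 0.84 = 1.680
  c=3: 3 × 0.76 = 2.280
  c=4: 4 × 0.69 = 2.760
  c=5: 5 × 0.61 = 3.050
  c=6: 6 × 0.53 = 3.180
  c=7: 7 × 0.49 = 3.430
  c=8: 8 × 0.41 = 3.280
  c=9: 9 × 0.34 = 3.060
Maximum at c = 7 (3.430 surviving offspring).

7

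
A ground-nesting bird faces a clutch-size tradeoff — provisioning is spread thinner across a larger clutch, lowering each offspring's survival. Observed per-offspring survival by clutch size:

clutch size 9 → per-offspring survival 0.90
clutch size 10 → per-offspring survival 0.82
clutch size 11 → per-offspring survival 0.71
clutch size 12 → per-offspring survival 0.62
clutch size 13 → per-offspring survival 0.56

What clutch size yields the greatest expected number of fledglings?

10

Expected fledglings = c × s(c):
  c=9: 9 × 0.90 = 8.100
  c=10: 10 × 0.82 = 8.200
  c=11: 11 × 0.71 = 7.810
  c=12: 12 × 0.62 = 7.440
  c=13: 13 × 0.56 = 7.280
Maximum at c = 10 (8.200 fledglings).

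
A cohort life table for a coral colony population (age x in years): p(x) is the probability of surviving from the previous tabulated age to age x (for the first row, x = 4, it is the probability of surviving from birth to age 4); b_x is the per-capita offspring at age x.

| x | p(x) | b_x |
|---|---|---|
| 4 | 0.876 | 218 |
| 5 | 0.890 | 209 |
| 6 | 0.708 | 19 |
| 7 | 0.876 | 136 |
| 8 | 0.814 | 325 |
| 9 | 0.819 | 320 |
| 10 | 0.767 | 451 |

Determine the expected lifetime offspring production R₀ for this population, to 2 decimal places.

772.75

Survivorship from birth: l_x = p_4·p_5·…·p_x.
  l_4 = 0.87600
  l_5 = 0.77964
  l_6 = 0.55199
  l_7 = 0.48354
  l_8 = 0.39360
  l_9 = 0.32236
  l_10 = 0.24725
R₀ = Σ l_x b_x:
  age 4: 0.87600 × 218 = 190.9680
  age 5: 0.77964 × 209 = 162.9448
  age 6: 0.55199 × 19 = 10.4878
  age 7: 0.48354 × 136 = 65.7614
  age 8: 0.39360 × 325 = 127.9200
  age 9: 0.32236 × 320 = 103.1552
  age 10: 0.24725 × 451 = 111.5097
R₀ = 190.9680 + 162.9448 + 10.4878 + 65.7614 + 127.9200 + 103.1552 + 111.5097 = 772.7470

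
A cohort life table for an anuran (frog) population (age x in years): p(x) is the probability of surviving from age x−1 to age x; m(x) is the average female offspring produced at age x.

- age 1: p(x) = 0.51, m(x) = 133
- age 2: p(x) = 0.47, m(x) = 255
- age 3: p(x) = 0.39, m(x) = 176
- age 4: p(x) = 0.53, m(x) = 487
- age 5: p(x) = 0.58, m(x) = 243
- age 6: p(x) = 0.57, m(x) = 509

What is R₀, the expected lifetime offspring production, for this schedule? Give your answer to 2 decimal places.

Survivorship from birth: l_x = p_1·p_2·…·p_x.
  l_1 = 0.51000
  l_2 = 0.23970
  l_3 = 0.09348
  l_4 = 0.04955
  l_5 = 0.02874
  l_6 = 0.01638
R₀ = Σ l_x m(x):
  age 1: 0.51000 × 133 = 67.8300
  age 2: 0.23970 × 255 = 61.1235
  age 3: 0.09348 × 176 = 16.4525
  age 4: 0.04955 × 487 = 24.1308
  age 5: 0.02874 × 243 = 6.9838
  age 6: 0.01638 × 509 = 8.3374
R₀ = 67.8300 + 61.1235 + 16.4525 + 24.1308 + 6.9838 + 8.3374 = 184.8581

184.86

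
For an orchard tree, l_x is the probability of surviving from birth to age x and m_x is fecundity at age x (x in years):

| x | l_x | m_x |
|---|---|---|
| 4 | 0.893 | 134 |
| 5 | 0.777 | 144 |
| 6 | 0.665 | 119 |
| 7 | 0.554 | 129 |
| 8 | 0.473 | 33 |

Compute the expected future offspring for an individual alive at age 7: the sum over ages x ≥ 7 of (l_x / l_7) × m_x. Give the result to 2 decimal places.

157.18

l_7 = 0.554. Conditional survival from age 7 to x is l_x / l_7.
  x=7: (0.554/0.554) × 129 = 129.0000
  x=8: (0.473/0.554) × 33 = 28.1751
Sum = 129.0000 + 28.1751 = 157.1751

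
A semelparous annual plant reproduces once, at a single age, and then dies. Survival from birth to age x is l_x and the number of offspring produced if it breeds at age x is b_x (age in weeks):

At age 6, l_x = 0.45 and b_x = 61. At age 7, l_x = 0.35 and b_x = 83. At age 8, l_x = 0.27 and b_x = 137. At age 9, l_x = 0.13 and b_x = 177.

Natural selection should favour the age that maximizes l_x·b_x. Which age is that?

Expected offspring if breeding at age x = l_x × b_x:
  age 6: 0.45 × 61 = 27.450
  age 7: 0.35 × 83 = 29.050
  age 8: 0.27 × 137 = 36.990
  age 9: 0.13 × 177 = 23.010
Maximum at age 8 (36.990).

8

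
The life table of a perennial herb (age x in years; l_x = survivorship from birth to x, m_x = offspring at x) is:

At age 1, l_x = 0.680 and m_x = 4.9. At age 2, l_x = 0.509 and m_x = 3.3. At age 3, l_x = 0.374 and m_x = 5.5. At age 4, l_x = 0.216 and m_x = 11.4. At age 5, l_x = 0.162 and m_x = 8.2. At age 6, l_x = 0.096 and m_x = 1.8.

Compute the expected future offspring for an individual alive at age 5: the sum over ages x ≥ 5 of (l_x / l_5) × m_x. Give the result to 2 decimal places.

9.27

l_5 = 0.162. Conditional survival from age 5 to x is l_x / l_5.
  x=5: (0.162/0.162) × 8.2 = 8.2000
  x=6: (0.096/0.162) × 1.8 = 1.0667
Sum = 8.2000 + 1.0667 = 9.2667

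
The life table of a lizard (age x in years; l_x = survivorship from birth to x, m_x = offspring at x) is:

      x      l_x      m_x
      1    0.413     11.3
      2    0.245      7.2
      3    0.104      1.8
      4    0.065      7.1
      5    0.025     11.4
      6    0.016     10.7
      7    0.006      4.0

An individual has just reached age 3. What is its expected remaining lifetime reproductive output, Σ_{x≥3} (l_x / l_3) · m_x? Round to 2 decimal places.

10.85

l_3 = 0.104. Conditional survival from age 3 to x is l_x / l_3.
  x=3: (0.104/0.104) × 1.8 = 1.8000
  x=4: (0.065/0.104) × 7.1 = 4.4375
  x=5: (0.025/0.104) × 11.4 = 2.7404
  x=6: (0.016/0.104) × 10.7 = 1.6462
  x=7: (0.006/0.104) × 4.0 = 0.2308
Sum = 1.8000 + 4.4375 + 2.7404 + 1.6462 + 0.2308 = 10.8548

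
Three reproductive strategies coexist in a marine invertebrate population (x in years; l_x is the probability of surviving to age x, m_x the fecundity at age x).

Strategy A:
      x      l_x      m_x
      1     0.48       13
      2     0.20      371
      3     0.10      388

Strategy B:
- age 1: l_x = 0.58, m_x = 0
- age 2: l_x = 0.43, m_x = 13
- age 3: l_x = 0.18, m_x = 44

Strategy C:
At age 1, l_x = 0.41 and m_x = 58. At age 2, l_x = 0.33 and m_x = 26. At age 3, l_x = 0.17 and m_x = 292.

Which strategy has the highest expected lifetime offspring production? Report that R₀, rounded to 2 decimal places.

Strategy A: R₀ = 0.48×13 + 0.20×371 + 0.10×388 = 119.2400
Strategy B: R₀ = 0.58×0 + 0.43×13 + 0.18×44 = 13.5100
Strategy C: R₀ = 0.41×58 + 0.33×26 + 0.17×292 = 82.0000
Highest R₀: strategy A with 119.2400.

119.24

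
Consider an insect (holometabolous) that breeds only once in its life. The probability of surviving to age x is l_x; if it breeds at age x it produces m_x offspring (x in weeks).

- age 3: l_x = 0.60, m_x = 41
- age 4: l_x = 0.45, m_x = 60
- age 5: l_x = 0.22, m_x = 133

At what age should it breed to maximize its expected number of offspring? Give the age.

Expected offspring if breeding at age x = l_x × m_x:
  age 3: 0.60 × 41 = 24.600
  age 4: 0.45 × 60 = 27.000
  age 5: 0.22 × 133 = 29.260
Maximum at age 5 (29.260).

5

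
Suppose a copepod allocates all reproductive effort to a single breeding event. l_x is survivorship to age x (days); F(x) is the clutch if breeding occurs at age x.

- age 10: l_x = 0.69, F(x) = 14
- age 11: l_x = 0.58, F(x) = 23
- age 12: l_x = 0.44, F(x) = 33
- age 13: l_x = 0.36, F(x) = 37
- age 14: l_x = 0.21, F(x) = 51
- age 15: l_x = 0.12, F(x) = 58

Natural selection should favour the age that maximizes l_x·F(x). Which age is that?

Expected offspring if breeding at age x = l_x × F(x):
  age 10: 0.69 × 14 = 9.660
  age 11: 0.58 × 23 = 13.340
  age 12: 0.44 × 33 = 14.520
  age 13: 0.36 × 37 = 13.320
  age 14: 0.21 × 51 = 10.710
  age 15: 0.12 × 58 = 6.960
Maximum at age 12 (14.520).

12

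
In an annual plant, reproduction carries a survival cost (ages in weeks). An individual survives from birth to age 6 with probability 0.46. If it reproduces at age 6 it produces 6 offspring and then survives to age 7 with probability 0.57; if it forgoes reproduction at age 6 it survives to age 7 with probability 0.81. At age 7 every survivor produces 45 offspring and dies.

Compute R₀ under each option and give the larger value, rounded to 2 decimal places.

16.77

breed at age 6: R₀ = 0.46 × (6 + 0.57 × 45) = 0.46 × 31.6500 = 14.5590
delay to age 7: R₀ = 0.46 × (0.81 × 45) = 0.46 × 36.4500 = 16.7670
Higher: delay to age 7 (16.7670).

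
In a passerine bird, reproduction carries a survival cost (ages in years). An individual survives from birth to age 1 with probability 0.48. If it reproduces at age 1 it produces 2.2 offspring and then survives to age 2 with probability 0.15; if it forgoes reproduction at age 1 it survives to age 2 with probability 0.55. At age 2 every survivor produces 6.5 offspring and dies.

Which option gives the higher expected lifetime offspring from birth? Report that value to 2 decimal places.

breed at age 1: R₀ = 0.48 × (2.2 + 0.15 × 6.5) = 0.48 × 3.1750 = 1.5240
delay to age 2: R₀ = 0.48 × (0.55 × 6.5) = 0.48 × 3.5750 = 1.7160
Higher: delay to age 2 (1.7160).

1.72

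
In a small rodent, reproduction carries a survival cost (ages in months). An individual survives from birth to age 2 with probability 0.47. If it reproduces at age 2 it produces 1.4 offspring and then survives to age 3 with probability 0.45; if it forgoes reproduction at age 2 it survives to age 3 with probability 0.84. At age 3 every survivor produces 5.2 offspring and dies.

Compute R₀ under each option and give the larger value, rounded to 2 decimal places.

2.05

breed at age 2: R₀ = 0.47 × (1.4 + 0.45 × 5.2) = 0.47 × 3.7400 = 1.7578
delay to age 3: R₀ = 0.47 × (0.84 × 5.2) = 0.47 × 4.3680 = 2.0530
Higher: delay to age 3 (2.0530).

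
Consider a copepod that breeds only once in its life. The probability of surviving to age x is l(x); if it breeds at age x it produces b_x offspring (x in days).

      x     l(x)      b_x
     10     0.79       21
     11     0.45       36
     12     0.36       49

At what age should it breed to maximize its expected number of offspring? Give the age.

Expected offspring if breeding at age x = l(x) × b_x:
  age 10: 0.79 × 21 = 16.590
  age 11: 0.45 × 36 = 16.200
  age 12: 0.36 × 49 = 17.640
Maximum at age 12 (17.640).

12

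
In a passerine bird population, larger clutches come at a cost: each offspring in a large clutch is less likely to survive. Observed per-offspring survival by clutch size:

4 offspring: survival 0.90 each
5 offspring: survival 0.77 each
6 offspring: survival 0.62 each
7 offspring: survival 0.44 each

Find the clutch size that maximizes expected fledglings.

Expected fledglings = c × s(c):
  c=4: 4 × 0.90 = 3.600
  c=5: 5 × 0.77 = 3.850
  c=6: 6 × 0.62 = 3.720
  c=7: 7 × 0.44 = 3.080
Maximum at c = 5 (3.850 fledglings).

5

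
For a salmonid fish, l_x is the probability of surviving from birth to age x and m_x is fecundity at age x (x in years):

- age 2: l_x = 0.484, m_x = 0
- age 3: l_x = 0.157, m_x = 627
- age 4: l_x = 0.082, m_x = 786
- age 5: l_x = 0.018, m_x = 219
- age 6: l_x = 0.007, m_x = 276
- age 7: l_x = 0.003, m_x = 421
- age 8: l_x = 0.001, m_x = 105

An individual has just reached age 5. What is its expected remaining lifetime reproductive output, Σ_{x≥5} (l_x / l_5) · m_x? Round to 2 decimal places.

l_5 = 0.018. Conditional survival from age 5 to x is l_x / l_5.
  x=5: (0.018/0.018) × 219 = 219.0000
  x=6: (0.007/0.018) × 276 = 107.3333
  x=7: (0.003/0.018) × 421 = 70.1667
  x=8: (0.001/0.018) × 105 = 5.8333
Sum = 219.0000 + 107.3333 + 70.1667 + 5.8333 = 402.3333

402.33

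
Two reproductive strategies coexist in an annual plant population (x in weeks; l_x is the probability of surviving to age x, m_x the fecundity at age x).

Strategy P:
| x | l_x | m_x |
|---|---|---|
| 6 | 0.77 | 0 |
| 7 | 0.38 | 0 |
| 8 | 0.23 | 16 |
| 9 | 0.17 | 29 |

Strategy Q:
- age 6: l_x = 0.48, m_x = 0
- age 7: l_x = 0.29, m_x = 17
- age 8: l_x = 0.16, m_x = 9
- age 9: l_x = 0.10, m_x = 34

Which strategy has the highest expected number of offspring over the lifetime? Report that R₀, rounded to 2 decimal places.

9.77

Strategy P: R₀ = 0.77×0 + 0.38×0 + 0.23×16 + 0.17×29 = 8.6100
Strategy Q: R₀ = 0.48×0 + 0.29×17 + 0.16×9 + 0.10×34 = 9.7700
Highest R₀: strategy Q with 9.7700.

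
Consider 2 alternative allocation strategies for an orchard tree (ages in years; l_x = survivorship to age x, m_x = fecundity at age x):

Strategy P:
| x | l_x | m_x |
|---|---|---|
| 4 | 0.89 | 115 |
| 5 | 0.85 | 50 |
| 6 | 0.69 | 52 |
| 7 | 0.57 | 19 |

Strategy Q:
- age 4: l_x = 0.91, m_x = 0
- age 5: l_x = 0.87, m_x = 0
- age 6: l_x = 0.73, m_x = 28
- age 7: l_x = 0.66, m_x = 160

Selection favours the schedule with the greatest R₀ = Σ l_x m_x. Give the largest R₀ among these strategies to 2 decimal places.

191.56

Strategy P: R₀ = 0.89×115 + 0.85×50 + 0.69×52 + 0.57×19 = 191.5600
Strategy Q: R₀ = 0.91×0 + 0.87×0 + 0.73×28 + 0.66×160 = 126.0400
Highest R₀: strategy P with 191.5600.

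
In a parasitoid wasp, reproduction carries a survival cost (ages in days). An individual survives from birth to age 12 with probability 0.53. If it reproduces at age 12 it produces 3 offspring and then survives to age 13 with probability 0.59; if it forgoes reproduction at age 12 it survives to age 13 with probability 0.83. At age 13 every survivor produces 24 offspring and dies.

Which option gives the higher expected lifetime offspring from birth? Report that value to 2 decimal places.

10.56

breed at age 12: R₀ = 0.53 × (3 + 0.59 × 24) = 0.53 × 17.1600 = 9.0948
delay to age 13: R₀ = 0.53 × (0.83 × 24) = 0.53 × 19.9200 = 10.5576
Higher: delay to age 13 (10.5576).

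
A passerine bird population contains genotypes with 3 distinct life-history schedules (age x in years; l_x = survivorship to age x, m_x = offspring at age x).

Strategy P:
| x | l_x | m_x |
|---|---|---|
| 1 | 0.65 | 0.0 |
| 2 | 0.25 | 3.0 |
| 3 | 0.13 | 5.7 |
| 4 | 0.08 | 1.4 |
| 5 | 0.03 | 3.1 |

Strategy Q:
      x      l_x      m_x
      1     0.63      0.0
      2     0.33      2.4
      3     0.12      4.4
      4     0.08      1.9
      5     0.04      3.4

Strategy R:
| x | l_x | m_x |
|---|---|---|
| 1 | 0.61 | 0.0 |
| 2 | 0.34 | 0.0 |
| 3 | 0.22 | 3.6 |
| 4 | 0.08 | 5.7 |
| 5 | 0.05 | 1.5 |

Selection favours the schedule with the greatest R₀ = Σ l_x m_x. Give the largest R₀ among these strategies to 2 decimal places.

1.70

Strategy P: R₀ = 0.65×0.0 + 0.25×3.0 + 0.13×5.7 + 0.08×1.4 + 0.03×3.1 = 1.6960
Strategy Q: R₀ = 0.63×0.0 + 0.33×2.4 + 0.12×4.4 + 0.08×1.9 + 0.04×3.4 = 1.6080
Strategy R: R₀ = 0.61×0.0 + 0.34×0.0 + 0.22×3.6 + 0.08×5.7 + 0.05×1.5 = 1.3230
Highest R₀: strategy P with 1.6960.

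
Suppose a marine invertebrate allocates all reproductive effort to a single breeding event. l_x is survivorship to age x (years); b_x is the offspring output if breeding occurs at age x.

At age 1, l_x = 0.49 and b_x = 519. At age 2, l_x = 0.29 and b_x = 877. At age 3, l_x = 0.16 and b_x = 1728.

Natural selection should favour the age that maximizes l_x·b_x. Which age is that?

3

Expected offspring if breeding at age x = l_x × b_x:
  age 1: 0.49 × 519 = 254.310
  age 2: 0.29 × 877 = 254.330
  age 3: 0.16 × 1728 = 276.480
Maximum at age 3 (276.480).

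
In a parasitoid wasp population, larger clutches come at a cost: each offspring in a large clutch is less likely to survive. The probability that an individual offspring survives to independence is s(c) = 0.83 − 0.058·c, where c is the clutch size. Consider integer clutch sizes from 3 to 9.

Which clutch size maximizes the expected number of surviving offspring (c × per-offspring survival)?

Expected surviving offspring = c × s(c):
  c=3: 3 × 0.656 = 1.968
  c=4: 4 × 0.598 = 2.392
  c=5: 5 × 0.540 = 2.700
  c=6: 6 × 0.482 = 2.892
  c=7: 7 × 0.424 = 2.968
  c=8: 8 × 0.366 = 2.928
  c=9: 9 × 0.308 = 2.772
Maximum at c = 7 (2.968 surviving offspring).

7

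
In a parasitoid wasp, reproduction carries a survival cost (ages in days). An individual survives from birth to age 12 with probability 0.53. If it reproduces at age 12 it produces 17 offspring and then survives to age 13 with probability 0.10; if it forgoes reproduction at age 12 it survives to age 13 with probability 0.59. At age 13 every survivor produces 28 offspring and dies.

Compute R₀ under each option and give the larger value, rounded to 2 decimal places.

breed at age 12: R₀ = 0.53 × (17 + 0.10 × 28) = 0.53 × 19.8000 = 10.4940
delay to age 13: R₀ = 0.53 × (0.59 × 28) = 0.53 × 16.5200 = 8.7556
Higher: breed at age 12 (10.4940).

10.49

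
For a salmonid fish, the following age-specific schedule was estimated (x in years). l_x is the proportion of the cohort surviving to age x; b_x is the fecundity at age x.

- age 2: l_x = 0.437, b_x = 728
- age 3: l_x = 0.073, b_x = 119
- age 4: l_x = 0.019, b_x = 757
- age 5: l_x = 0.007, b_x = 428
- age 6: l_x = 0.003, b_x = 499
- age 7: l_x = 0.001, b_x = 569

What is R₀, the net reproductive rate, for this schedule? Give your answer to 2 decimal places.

346.27

R₀ = Σ l_x b_x:
  age 2: 0.437 × 728 = 318.1360
  age 3: 0.073 × 119 = 8.6870
  age 4: 0.019 × 757 = 14.3830
  age 5: 0.007 × 428 = 2.9960
  age 6: 0.003 × 499 = 1.4970
  age 7: 0.001 × 569 = 0.5690
R₀ = 318.1360 + 8.6870 + 14.3830 + 2.9960 + 1.4970 + 0.5690 = 346.2680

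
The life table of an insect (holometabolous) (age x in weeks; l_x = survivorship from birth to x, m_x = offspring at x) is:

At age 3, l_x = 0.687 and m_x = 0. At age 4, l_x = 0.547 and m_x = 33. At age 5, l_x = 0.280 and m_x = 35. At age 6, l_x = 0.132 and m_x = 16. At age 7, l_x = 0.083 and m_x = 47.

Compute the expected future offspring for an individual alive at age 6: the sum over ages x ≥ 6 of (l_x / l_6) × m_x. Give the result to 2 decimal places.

l_6 = 0.132. Conditional survival from age 6 to x is l_x / l_6.
  x=6: (0.132/0.132) × 16 = 16.0000
  x=7: (0.083/0.132) × 47 = 29.5530
Sum = 16.0000 + 29.5530 = 45.5530

45.55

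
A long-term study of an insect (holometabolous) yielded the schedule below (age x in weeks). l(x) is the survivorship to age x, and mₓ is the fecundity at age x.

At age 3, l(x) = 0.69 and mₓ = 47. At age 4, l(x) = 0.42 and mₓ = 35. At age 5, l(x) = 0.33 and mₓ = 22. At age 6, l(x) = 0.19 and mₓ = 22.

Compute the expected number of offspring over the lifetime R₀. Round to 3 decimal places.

58.570

R₀ = Σ l(x) mₓ:
  age 3: 0.69 × 47 = 32.4300
  age 4: 0.42 × 35 = 14.7000
  age 5: 0.33 × 22 = 7.2600
  age 6: 0.19 × 22 = 4.1800
R₀ = 32.4300 + 14.7000 + 7.2600 + 4.1800 = 58.5700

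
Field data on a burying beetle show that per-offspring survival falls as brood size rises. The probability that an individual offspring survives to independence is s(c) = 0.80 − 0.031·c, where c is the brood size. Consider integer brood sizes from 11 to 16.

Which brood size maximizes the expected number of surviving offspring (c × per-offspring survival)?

13

Expected surviving offspring = c × s(c):
  c=11: 11 × 0.459 = 5.049
  c=12: 12 × 0.428 = 5.136
  c=13: 13 × 0.397 = 5.161
  c=14: 14 × 0.366 = 5.124
  c=15: 15 × 0.335 = 5.025
  c=16: 16 × 0.304 = 4.864
Maximum at c = 13 (5.161 surviving offspring).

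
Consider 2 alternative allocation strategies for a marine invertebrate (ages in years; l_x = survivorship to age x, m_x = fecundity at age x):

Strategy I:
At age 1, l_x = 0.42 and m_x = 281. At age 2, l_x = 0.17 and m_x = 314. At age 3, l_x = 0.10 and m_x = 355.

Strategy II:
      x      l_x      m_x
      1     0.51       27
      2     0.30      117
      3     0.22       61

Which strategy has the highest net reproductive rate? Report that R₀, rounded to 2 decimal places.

206.90

Strategy I: R₀ = 0.42×281 + 0.17×314 + 0.10×355 = 206.9000
Strategy II: R₀ = 0.51×27 + 0.30×117 + 0.22×61 = 62.2900
Highest R₀: strategy I with 206.9000.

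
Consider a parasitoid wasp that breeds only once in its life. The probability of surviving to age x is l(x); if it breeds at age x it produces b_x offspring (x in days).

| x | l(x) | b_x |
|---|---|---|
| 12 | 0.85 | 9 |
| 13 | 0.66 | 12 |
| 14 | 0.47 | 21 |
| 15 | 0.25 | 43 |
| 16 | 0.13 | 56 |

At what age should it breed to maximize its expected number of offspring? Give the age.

Expected offspring if breeding at age x = l(x) × b_x:
  age 12: 0.85 × 9 = 7.650
  age 13: 0.66 × 12 = 7.920
  age 14: 0.47 × 21 = 9.870
  age 15: 0.25 × 43 = 10.750
  age 16: 0.13 × 56 = 7.280
Maximum at age 15 (10.750).

15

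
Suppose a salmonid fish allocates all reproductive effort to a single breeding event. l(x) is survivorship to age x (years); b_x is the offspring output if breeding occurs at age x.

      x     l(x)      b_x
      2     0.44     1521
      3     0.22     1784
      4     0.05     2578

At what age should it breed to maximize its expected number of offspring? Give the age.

Expected offspring if breeding at age x = l(x) × b_x:
  age 2: 0.44 × 1521 = 669.240
  age 3: 0.22 × 1784 = 392.480
  age 4: 0.05 × 2578 = 128.900
Maximum at age 2 (669.240).

2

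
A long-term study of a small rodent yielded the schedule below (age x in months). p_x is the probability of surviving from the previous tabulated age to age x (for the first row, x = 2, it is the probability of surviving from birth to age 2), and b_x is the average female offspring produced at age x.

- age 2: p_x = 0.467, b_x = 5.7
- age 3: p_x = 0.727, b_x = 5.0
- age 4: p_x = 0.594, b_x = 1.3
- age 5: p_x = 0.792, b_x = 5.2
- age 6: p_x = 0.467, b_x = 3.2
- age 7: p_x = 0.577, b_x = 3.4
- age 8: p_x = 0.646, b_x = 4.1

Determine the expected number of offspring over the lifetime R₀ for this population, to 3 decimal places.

Survivorship from birth: l_x = p_2·p_3·…·p_x.
  l_2 = 0.46700
  l_3 = 0.33951
  l_4 = 0.20167
  l_5 = 0.15972
  l_6 = 0.07459
  l_7 = 0.04304
  l_8 = 0.02780
R₀ = Σ l_x b_x:
  age 2: 0.46700 × 5.7 = 2.6619
  age 3: 0.33951 × 5.0 = 1.6975
  age 4: 0.20167 × 1.3 = 0.2622
  age 5: 0.15972 × 5.2 = 0.8305
  age 6: 0.07459 × 3.2 = 0.2387
  age 7: 0.04304 × 3.4 = 0.1463
  age 8: 0.02780 × 4.1 = 0.1140
R₀ = 2.6619 + 1.6975 + 0.2622 + 0.8305 + 0.2387 + 0.1463 + 0.1140 = 5.9512

5.951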